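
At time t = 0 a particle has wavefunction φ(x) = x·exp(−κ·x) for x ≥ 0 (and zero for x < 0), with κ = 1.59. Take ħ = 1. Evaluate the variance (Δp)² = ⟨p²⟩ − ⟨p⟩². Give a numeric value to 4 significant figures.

Compute ⟨p⟩ and ⟨p²⟩ separately; (Δp)² = ⟨p²⟩ − ⟨p⟩².
Differentiate x·exp(−κ·x) with the product rule; every integrand then reduces to terms xʲ·e^(−2κx) on [0, ∞), with ∫₀^∞ xʲ·e^(−2κx) dx = j!/(2κ)^(j+1).
Normalization: ∫|φ|² dx = 0.062194.
⟨p⟩ = 0.0000 and ⟨p²⟩ = 2.5281.
(Δp)² = 2.5281 − (0.0000)² = 2.5281.

2.528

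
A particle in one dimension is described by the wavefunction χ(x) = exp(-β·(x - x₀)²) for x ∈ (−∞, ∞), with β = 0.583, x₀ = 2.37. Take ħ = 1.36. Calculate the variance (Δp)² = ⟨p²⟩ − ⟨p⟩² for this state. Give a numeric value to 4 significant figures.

1.078

Compute ⟨p⟩ and ⟨p²⟩ separately; (Δp)² = ⟨p²⟩ − ⟨p⟩².
Gaussian moments (u = x − x₀): ∫u^(2j)·e^(−2βu²) du = (2j−1)!!/(4β)^j · √(π/(2β)), odd powers integrate to 0; here √(π/(2β)) = 1.6414. Derivatives: d/dx e^(−βu²) = −2βu·e^(−βu²), d²/dx² e^(−βu²) = (4β²u² − 2β)·e^(−βu²).
Normalization: ∫|χ|² dx = 1.6414.
⟨p⟩ = 0.0000 and ⟨p²⟩ = 1.0783.
(Δp)² = 1.0783 − (0.0000)² = 1.0783.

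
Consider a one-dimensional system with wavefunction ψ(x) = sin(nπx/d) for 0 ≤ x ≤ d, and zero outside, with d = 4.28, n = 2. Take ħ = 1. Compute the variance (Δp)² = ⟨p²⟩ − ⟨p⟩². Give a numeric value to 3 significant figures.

Compute ⟨p⟩ and ⟨p²⟩ separately; (Δp)² = ⟨p²⟩ − ⟨p⟩².
d/dx sin(nπx/d) = (nπ/d)·cos(nπx/d) and d²/dx² sin(nπx/d) = −(nπ/d)²·sin(nπx/d); on 0 ≤ x ≤ d, ∫sin²(nπx/d) dx = d/2 and ∫sin(nπx/d)·cos(nπx/d) dx = 0.
Normalization: ∫|ψ|² dx = 2.1400.
⟨p⟩ = 0.0000 and ⟨p²⟩ = 2.1551.
(Δp)² = 2.1551 − (0.0000)² = 2.1551.

2.16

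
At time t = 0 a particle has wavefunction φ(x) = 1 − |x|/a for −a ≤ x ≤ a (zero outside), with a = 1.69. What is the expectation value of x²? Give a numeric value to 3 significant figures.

⟨x²⟩ = ∫ x²·|φ|² dx / ∫|φ|² dx (integrals over the domain).
φ is even, so ∫ over [−a, a] = 2∫₀ᵃ with φ = 1 − x/a there: ∫₀ᵃ (1 − x/a)² dx = a/3, ∫₀ᵃ x²(1 − x/a)² dx = a³/30, ∫₀ᵃ x⁴(1 − x/a)² dx = a⁵/105.
State is unnormalized: ∫|φ|² dx = 1.1267, and ∫φ*·x²·φ dx = 0.32179, so ⟨x²⟩ = 0.32179 / 1.1267.
⟨x²⟩ = 0.28561.

0.286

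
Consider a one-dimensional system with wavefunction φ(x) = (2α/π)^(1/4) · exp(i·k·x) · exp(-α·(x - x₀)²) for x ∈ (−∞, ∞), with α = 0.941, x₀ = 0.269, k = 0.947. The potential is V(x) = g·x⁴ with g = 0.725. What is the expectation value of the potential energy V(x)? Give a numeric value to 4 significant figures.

0.2409

⟨V⟩ = ∫ V(x)·|φ|² dx.
Gaussian moments (u = x − x₀): ∫u^(2j)·e^(−2αu²) du = (2j−1)!!/(4α)^j · √(π/(2α)), odd powers integrate to 0; here √(π/(2α)) = 1.2920.
⟨V⟩ = 0.24094.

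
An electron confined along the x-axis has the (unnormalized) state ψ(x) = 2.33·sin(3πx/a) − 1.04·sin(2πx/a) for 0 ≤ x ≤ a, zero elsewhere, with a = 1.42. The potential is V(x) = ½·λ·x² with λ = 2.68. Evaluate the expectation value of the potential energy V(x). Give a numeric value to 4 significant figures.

⟨V⟩ = ∫ V(x)·|ψ|² dx / ∫|ψ|² dx.
On 0 ≤ x ≤ a (j ≠ l): ∫sin²(jπx/a) dx = a/2, ∫sin(jπx/a)·sin(lπx/a) dx = 0; diagonal moments ∫x·sin²(jπx/a) dx = a²/4, ∫x²·sin²(jπx/a) dx = a³·(1/6 − 1/(4j²π²)); cross terms ∫x·sin(jπx/a)·sin(lπx/a) dx = 0 for j + l even and −4jla²/(π²(j² − l²)²) for j + l odd, ∫x²·sin(jπx/a)·sin(lπx/a) dx = (−1)^(j+l)·4jla³/(π²(j² − l²)²); higher powers the same way via product-to-sum and parts.
State is unnormalized: ∫|ψ|² dx = 4.6225, and ∫ψ*·V(x)·ψ dx = 5.8870, so ⟨V⟩ = 5.8870 / 4.6225.
⟨V⟩ = 1.2736.

1.274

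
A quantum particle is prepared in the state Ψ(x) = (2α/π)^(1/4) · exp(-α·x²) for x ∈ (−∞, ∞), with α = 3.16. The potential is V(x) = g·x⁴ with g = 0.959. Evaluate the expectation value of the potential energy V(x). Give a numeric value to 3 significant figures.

⟨V⟩ = ∫ V(x)·|Ψ|² dx.
Gaussian moments: ∫x^(2j)·e^(−2αx²) dx = (2j−1)!!/(4α)^j · √(π/(2α)), odd powers integrate to 0; here √(π/(2α)) = 0.70504.
⟨V⟩ = 0.018007.

0.0180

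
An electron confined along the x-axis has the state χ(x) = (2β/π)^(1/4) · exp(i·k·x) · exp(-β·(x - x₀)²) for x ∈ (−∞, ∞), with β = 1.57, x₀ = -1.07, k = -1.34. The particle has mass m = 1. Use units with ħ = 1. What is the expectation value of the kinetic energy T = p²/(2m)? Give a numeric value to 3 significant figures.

T = −(ħ²/2m) d²/dx², so ⟨T⟩ = −(ħ²/2m) ∫ χ*·χ'' dx; with m = 1.
Gaussian moments (u = x − x₀): ∫u^(2j)·e^(−2βu²) du = (2j−1)!!/(4β)^j · √(π/(2β)), odd powers integrate to 0; here √(π/(2β)) = 1.0003. Derivatives: χ′ = (ik − 2βu)·χ, χ″ = ((ik − 2βu)² − 2β)·χ; the odd-in-u pieces drop out.
⟨T⟩ = 1.6828.

1.68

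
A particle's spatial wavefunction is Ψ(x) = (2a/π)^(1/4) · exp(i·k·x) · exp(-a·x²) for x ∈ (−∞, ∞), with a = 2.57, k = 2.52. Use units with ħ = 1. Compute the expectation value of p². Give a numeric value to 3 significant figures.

p² Ψ = −ħ² d²Ψ/dx²; ⟨p²⟩ = −ħ² ∫ Ψ*·Ψ'' dx.
Gaussian moments: ∫x^(2j)·e^(−2ax²) dx = (2j−1)!!/(4a)^j · √(π/(2a)), odd powers integrate to 0; here √(π/(2a)) = 0.78180. Derivatives: Ψ′ = (ik − 2ax)·Ψ, Ψ″ = ((ik − 2ax)² − 2a)·Ψ; the odd-in-x pieces drop out.
⟨p²⟩ = 8.9204.

8.92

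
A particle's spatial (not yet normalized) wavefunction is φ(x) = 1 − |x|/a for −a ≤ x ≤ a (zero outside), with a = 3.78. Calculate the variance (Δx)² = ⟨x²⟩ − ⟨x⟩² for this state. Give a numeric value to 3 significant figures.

Compute ⟨x⟩ and ⟨x²⟩ separately, then (Δx)² = ⟨x²⟩ − ⟨x⟩².
φ is even, so ∫ over [−a, a] = 2∫₀ᵃ with φ = 1 − x/a there: ∫₀ᵃ (1 − x/a)² dx = a/3, ∫₀ᵃ x²(1 − x/a)² dx = a³/30, ∫₀ᵃ x⁴(1 − x/a)² dx = a⁵/105.
Normalization: ∫|φ|² dx = 2.5200.
⟨x⟩ = 0.0000 and ⟨x²⟩ = 1.4288.
(Δx)² = 1.4288 − (0.0000)² = 1.4288.

1.43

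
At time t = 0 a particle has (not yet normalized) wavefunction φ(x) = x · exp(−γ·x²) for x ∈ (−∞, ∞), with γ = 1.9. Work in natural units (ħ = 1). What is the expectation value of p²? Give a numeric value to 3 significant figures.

5.70

p² φ = −ħ² d²φ/dx²; ⟨p²⟩ = −ħ² ∫ φ*·φ'' dx / ∫|φ|² dx.
Expand each integrand as polynomial × e^(−2γx²) and use ∫x^(2j)·e^(−2γx²) dx = (2j−1)!!/(4γ)^j · √(π/(2γ)), odd powers → 0; here √(π/(2γ)) = 0.90925. Differentiate with the product rule, d/dx e^(−γx²) = −2γx·e^(−γx²).
State is unnormalized: ∫|φ|² dx = 0.11964, and ∫φ*·(−ħ² φ'') dx = 0.68194, so ⟨p²⟩ = 0.68194 / 0.11964.
⟨p²⟩ = 5.7000.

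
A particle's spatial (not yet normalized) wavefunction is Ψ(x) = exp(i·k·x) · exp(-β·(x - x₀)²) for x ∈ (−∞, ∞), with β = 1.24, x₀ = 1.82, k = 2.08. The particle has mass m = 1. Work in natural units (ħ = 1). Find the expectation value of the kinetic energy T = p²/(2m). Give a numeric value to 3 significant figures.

2.78

T = −(ħ²/2m) d²/dx², so ⟨T⟩ = −(ħ²/2m) ∫ Ψ*·Ψ'' dx / ∫|Ψ|² dx; with m = 1.
Gaussian moments (u = x − x₀): ∫u^(2j)·e^(−2βu²) du = (2j−1)!!/(4β)^j · √(π/(2β)), odd powers integrate to 0; here √(π/(2β)) = 1.1255. Derivatives: Ψ′ = (ik − 2βu)·Ψ, Ψ″ = ((ik − 2βu)² − 2β)·Ψ; the odd-in-u pieces drop out.
State is unnormalized: ∫|Ψ|² dx = 1.1255, and ∫Ψ*·(−ħ²/2m · Ψ'') dx = 3.1325, so ⟨T⟩ = 3.1325 / 1.1255.
⟨T⟩ = 2.7832.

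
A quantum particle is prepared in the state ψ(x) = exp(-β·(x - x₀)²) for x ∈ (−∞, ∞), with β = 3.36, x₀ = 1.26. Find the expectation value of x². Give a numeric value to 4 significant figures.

⟨x²⟩ = ∫ x²·|ψ|² dx / ∫|ψ|² dx (integrals over the domain).
Gaussian moments (u = x − x₀): ∫u^(2j)·e^(−2βu²) du = (2j−1)!!/(4β)^j · √(π/(2β)), odd powers integrate to 0; here √(π/(2β)) = 0.68374.
State is unnormalized: ∫|ψ|² dx = 0.68374, and ∫ψ*·x²·ψ dx = 1.1364, so ⟨x²⟩ = 1.1364 / 0.68374.
⟨x²⟩ = 1.6620.

1.662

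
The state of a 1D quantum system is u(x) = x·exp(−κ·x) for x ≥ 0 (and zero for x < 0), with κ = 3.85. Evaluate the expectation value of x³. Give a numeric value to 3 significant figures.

0.131

⟨x³⟩ = ∫ x³·|u|² dx / ∫|u|² dx (integrals over the domain).
Every integrand reduces to terms xʲ·e^(−2κx) on [0, ∞); use ∫₀^∞ xʲ·e^(−2κx) dx = j!/(2κ)^(j+1).
State is unnormalized: ∫|u|² dx = 0.0043808, and ∫u*·x³·u dx = 0.00057575, so ⟨x³⟩ = 0.00057575 / 0.0043808.
⟨x³⟩ = 0.13143.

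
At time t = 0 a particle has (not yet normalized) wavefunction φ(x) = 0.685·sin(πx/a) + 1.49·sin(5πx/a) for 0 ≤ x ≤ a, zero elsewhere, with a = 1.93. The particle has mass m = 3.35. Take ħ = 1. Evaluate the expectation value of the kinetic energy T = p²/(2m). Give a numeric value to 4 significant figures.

T = −(ħ²/2m) d²/dx², so ⟨T⟩ = −(ħ²/2m) ∫ φ*·φ'' dx / ∫|φ|² dx; with m = 3.35.
d²/dx² sin(jπx/a) = −(jπ/a)²·sin(jπx/a); on 0 ≤ x ≤ a, ∫sin²(jπx/a) dx = a/2 and ∫sin(jπx/a)·sin(lπx/a) dx = 0 for j ≠ l, so only diagonal terms survive in ∫|φ|² and ∫φ·φ″; ∫φ·φ′ dx = [φ²/2] between the walls = 0.
State is unnormalized: ∫|φ|² dx = 2.5952, and ∫φ*·(−ħ²/2m · φ'') dx = 21.360, so ⟨T⟩ = 21.360 / 2.5952.
⟨T⟩ = 8.2307.

8.231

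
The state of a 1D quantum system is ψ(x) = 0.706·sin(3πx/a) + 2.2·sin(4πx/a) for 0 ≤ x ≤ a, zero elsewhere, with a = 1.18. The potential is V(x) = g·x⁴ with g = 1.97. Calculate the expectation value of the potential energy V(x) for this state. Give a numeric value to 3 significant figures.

⟨V⟩ = ∫ V(x)·|ψ|² dx / ∫|ψ|² dx.
On 0 ≤ x ≤ a (j ≠ l): ∫sin²(jπx/a) dx = a/2, ∫sin(jπx/a)·sin(lπx/a) dx = 0; diagonal moments ∫x·sin²(jπx/a) dx = a²/4, ∫x²·sin²(jπx/a) dx = a³·(1/6 − 1/(4j²π²)); cross terms ∫x·sin(jπx/a)·sin(lπx/a) dx = 0 for j + l even and −4jla²/(π²(j² − l²)²) for j + l odd, ∫x²·sin(jπx/a)·sin(lπx/a) dx = (−1)^(j+l)·4jla³/(π²(j² − l²)²); higher powers the same way via product-to-sum and parts.
State is unnormalized: ∫|ψ|² dx = 3.1497, and ∫ψ*·V(x)·ψ dx = 1.2700, so ⟨V⟩ = 1.2700 / 3.1497.
⟨V⟩ = 0.40321.

0.403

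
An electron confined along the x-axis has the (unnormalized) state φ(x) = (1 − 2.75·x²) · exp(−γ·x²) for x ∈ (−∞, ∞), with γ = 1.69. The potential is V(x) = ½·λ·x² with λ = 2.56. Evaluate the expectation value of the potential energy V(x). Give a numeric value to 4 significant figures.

⟨V⟩ = ∫ V(x)·|φ|² dx / ∫|φ|² dx.
Expand each integrand as polynomial × e^(−2γx²) and use ∫x^(2j)·e^(−2γx²) dx = (2j−1)!!/(4γ)^j · √(π/(2γ)), odd powers → 0; here √(π/(2γ)) = 0.96409.
State is unnormalized: ∫|φ|² dx = 0.65834, and ∫φ*·V(x)·φ dx = 0.19013, so ⟨V⟩ = 0.19013 / 0.65834.
⟨V⟩ = 0.28880.

0.2888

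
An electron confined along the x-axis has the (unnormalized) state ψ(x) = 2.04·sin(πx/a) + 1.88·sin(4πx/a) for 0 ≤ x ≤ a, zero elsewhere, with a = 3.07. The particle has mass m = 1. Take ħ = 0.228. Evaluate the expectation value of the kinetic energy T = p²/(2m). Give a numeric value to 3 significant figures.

T = −(ħ²/2m) d²/dx², so ⟨T⟩ = −(ħ²/2m) ∫ ψ*·ψ'' dx / ∫|ψ|² dx; with m = 1.
d²/dx² sin(jπx/a) = −(jπ/a)²·sin(jπx/a); on 0 ≤ x ≤ a, ∫sin²(jπx/a) dx = a/2 and ∫sin(jπx/a)·sin(lπx/a) dx = 0 for j ≠ l, so only diagonal terms survive in ∫|ψ|² and ∫ψ·ψ″; ∫ψ·ψ′ dx = [ψ²/2] between the walls = 0.
State is unnormalized: ∫|ψ|² dx = 11.813, and ∫ψ*·(−ħ²/2m · ψ'') dx = 2.5366, so ⟨T⟩ = 2.5366 / 11.813.
⟨T⟩ = 0.21472.

0.215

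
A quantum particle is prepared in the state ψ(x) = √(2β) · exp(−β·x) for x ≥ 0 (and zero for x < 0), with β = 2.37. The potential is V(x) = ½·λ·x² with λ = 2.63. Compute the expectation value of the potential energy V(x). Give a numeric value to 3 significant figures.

0.117

⟨V⟩ = ∫ V(x)·|ψ|² dx.
Every integrand reduces to terms xʲ·e^(−2βx) on [0, ∞); use ∫₀^∞ xʲ·e^(−2βx) dx = j!/(2β)^(j+1).
⟨V⟩ = 0.11706.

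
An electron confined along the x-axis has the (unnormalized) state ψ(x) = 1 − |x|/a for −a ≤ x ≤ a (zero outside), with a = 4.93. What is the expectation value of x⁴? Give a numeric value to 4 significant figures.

⟨x⁴⟩ = ∫ x⁴·|ψ|² dx / ∫|ψ|² dx (integrals over the domain).
ψ is even, so ∫ over [−a, a] = 2∫₀ᵃ with ψ = 1 − x/a there: ∫₀ᵃ (1 − x/a)² dx = a/3, ∫₀ᵃ x²(1 − x/a)² dx = a³/30, ∫₀ᵃ x⁴(1 − x/a)² dx = a⁵/105.
State is unnormalized: ∫|ψ|² dx = 3.2867, and ∫ψ*·x⁴·ψ dx = 55.472, so ⟨x⁴⟩ = 55.472 / 3.2867.
⟨x⁴⟩ = 16.878.

16.88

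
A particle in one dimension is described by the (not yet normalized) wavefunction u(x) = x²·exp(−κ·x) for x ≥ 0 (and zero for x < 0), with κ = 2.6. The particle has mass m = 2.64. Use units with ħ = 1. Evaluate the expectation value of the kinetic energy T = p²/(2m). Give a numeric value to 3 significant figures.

0.427

T = −(ħ²/2m) d²/dx², so ⟨T⟩ = −(ħ²/2m) ∫ u*·u'' dx / ∫|u|² dx; with m = 2.64.
Differentiate x²·exp(−κ·x) with the product rule; every integrand then reduces to terms xʲ·e^(−2κx) on [0, ∞), with ∫₀^∞ xʲ·e^(−2κx) dx = j!/(2κ)^(j+1).
State is unnormalized: ∫|u|² dx = 0.0063124, and ∫u*·(−ħ²/2m · u'') dx = 0.0026939, so ⟨T⟩ = 0.0026939 / 0.0063124.
⟨T⟩ = 0.42677.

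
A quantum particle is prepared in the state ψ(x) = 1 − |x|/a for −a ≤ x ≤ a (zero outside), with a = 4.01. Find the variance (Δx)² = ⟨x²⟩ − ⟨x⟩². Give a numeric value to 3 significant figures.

1.61

Compute ⟨x⟩ and ⟨x²⟩ separately, then (Δx)² = ⟨x²⟩ − ⟨x⟩².
ψ is even, so ∫ over [−a, a] = 2∫₀ᵃ with ψ = 1 − x/a there: ∫₀ᵃ (1 − x/a)² dx = a/3, ∫₀ᵃ x²(1 − x/a)² dx = a³/30, ∫₀ᵃ x⁴(1 − x/a)² dx = a⁵/105.
Normalization: ∫|ψ|² dx = 2.6733.
⟨x⟩ = 0.0000 and ⟨x²⟩ = 1.6080.
(Δx)² = 1.6080 − (0.0000)² = 1.6080.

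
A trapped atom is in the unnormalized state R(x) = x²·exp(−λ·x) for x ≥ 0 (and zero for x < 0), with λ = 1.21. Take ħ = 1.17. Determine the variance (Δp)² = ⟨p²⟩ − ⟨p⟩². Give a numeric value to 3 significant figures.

Compute ⟨p⟩ and ⟨p²⟩ separately; (Δp)² = ⟨p²⟩ − ⟨p⟩².
Differentiate x²·exp(−λ·x) with the product rule; every integrand then reduces to terms xʲ·e^(−2λx) on [0, ∞), with ∫₀^∞ xʲ·e^(−2λx) dx = j!/(2λ)^(j+1).
Normalization: ∫|R|² dx = 0.28916.
⟨p⟩ = 0.0000 and ⟨p²⟩ = 0.66807.
(Δp)² = 0.66807 − (0.0000)² = 0.66807.

0.668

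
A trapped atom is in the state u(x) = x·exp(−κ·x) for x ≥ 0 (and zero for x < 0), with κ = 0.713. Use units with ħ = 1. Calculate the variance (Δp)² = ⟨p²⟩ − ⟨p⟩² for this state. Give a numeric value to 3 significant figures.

Compute ⟨p⟩ and ⟨p²⟩ separately; (Δp)² = ⟨p²⟩ − ⟨p⟩².
Differentiate x·exp(−κ·x) with the product rule; every integrand then reduces to terms xʲ·e^(−2κx) on [0, ∞), with ∫₀^∞ xʲ·e^(−2κx) dx = j!/(2κ)^(j+1).
Normalization: ∫|u|² dx = 0.68972.
⟨p⟩ = 0.0000 and ⟨p²⟩ = 0.50837.
(Δp)² = 0.50837 − (0.0000)² = 0.50837.

0.508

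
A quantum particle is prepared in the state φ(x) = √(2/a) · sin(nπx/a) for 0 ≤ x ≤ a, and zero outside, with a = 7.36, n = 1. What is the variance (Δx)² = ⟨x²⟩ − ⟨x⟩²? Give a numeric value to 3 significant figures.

1.77

Compute ⟨x⟩ and ⟨x²⟩ separately, then (Δx)² = ⟨x²⟩ − ⟨x⟩².
With sin²θ = (1 − cos2θ)/2 on 0 ≤ x ≤ a: ∫sin²(nπx/a) dx = a/2, ∫x·sin²(nπx/a) dx = a²/4, ∫x²·sin²(nπx/a) dx = a³·(1/6 − 1/(4n²π²)); higher powers xᵏ the same way, integrating xᵏ·cos(2nπx/a) by parts.
⟨x⟩ = 3.6800 and ⟨x²⟩ = 15.312.
(Δx)² = 15.312 − (3.6800)² = 1.7699.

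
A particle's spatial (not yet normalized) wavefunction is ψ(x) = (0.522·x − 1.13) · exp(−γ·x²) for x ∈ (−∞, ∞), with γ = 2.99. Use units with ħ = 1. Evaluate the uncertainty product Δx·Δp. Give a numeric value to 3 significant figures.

Δx = √(⟨x²⟩−⟨x⟩²), Δp = √(⟨p²⟩−⟨p⟩²).
Expand each integrand as polynomial × e^(−2γx²) and use ∫x^(2j)·e^(−2γx²) dx = (2j−1)!!/(4γ)^j · √(π/(2γ)), odd powers → 0; here √(π/(2γ)) = 0.72481. Differentiate with the product rule, d/dx e^(−γx²) = −2γx·e^(−γx²).
Normalization: ∫|ψ|² dx = 0.94202.
⟨x⟩ = -0.075895, ⟨x²⟩ = 0.086543 ⇒ Δx = 0.28422.
⟨p⟩ = 0.0000, ⟨p²⟩ = 3.0948 ⇒ Δp = 1.7592.
Δx·Δp = 0.50001.

0.500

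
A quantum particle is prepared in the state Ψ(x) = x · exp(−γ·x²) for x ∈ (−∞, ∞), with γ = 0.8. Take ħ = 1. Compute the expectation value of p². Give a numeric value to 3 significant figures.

p² Ψ = −ħ² d²Ψ/dx²; ⟨p²⟩ = −ħ² ∫ Ψ*·Ψ'' dx / ∫|Ψ|² dx.
Expand each integrand as polynomial × e^(−2γx²) and use ∫x^(2j)·e^(−2γx²) dx = (2j−1)!!/(4γ)^j · √(π/(2γ)), odd powers → 0; here √(π/(2γ)) = 1.4012. Differentiate with the product rule, d/dx e^(−γx²) = −2γx·e^(−γx²).
State is unnormalized: ∫|Ψ|² dx = 0.43789, and ∫Ψ*·(−ħ² Ψ'') dx = 1.0509, so ⟨p²⟩ = 1.0509 / 0.43789.
⟨p²⟩ = 2.4000.

2.40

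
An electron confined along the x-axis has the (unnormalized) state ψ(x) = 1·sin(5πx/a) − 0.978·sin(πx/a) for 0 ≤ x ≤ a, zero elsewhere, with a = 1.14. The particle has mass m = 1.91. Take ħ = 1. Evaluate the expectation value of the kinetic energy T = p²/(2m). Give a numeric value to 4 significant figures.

26.38

T = −(ħ²/2m) d²/dx², so ⟨T⟩ = −(ħ²/2m) ∫ ψ*·ψ'' dx / ∫|ψ|² dx; with m = 1.91.
d²/dx² sin(jπx/a) = −(jπ/a)²·sin(jπx/a); on 0 ≤ x ≤ a, ∫sin²(jπx/a) dx = a/2 and ∫sin(jπx/a)·sin(lπx/a) dx = 0 for j ≠ l, so only diagonal terms survive in ∫|ψ|² and ∫ψ·ψ″; ∫ψ·ψ′ dx = [ψ²/2] between the walls = 0.
State is unnormalized: ∫|ψ|² dx = 1.1152, and ∫ψ*·(−ħ²/2m · ψ'') dx = 29.414, so ⟨T⟩ = 29.414 / 1.1152.
⟨T⟩ = 26.375.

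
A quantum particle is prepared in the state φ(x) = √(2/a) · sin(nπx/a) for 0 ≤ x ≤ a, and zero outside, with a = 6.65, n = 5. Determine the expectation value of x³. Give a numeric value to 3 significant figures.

72.6

⟨x³⟩ = ∫ x³·|φ|² dx (integrals over the domain).
With sin²θ = (1 − cos2θ)/2 on 0 ≤ x ≤ a: ∫sin²(nπx/a) dx = a/2, ∫x·sin²(nπx/a) dx = a²/4, ∫x²·sin²(nπx/a) dx = a³·(1/6 − 1/(4n²π²)); higher powers xᵏ the same way, integrating xᵏ·cos(2nπx/a) by parts.
⟨x³⟩ = 72.626.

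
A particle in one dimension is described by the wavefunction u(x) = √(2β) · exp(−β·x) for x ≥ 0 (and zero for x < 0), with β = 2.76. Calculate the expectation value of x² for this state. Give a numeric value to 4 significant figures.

⟨x²⟩ = ∫ x²·|u|² dx (integrals over the domain).
Every integrand reduces to terms xʲ·e^(−2βx) on [0, ∞); use ∫₀^∞ xʲ·e^(−2βx) dx = j!/(2β)^(j+1).
⟨x²⟩ = 0.065637.

0.06564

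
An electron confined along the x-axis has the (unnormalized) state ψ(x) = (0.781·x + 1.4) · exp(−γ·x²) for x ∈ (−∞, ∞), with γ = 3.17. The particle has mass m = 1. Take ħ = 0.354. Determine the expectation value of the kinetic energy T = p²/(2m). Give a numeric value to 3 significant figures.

0.208

T = −(ħ²/2m) d²/dx², so ⟨T⟩ = −(ħ²/2m) ∫ ψ*·ψ'' dx / ∫|ψ|² dx; with m = 1.
Expand each integrand as polynomial × e^(−2γx²) and use ∫x^(2j)·e^(−2γx²) dx = (2j−1)!!/(4γ)^j · √(π/(2γ)), odd powers → 0; here √(π/(2γ)) = 0.70393. Differentiate with the product rule, d/dx e^(−γx²) = −2γx·e^(−γx²).
State is unnormalized: ∫|ψ|² dx = 1.4136, and ∫ψ*·(−ħ²/2m · ψ'') dx = 0.29422, so ⟨T⟩ = 0.29422 / 1.4136.
⟨T⟩ = 0.20814.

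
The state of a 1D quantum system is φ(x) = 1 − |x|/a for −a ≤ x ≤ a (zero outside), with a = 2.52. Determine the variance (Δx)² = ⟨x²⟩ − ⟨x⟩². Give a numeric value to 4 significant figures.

Compute ⟨x⟩ and ⟨x²⟩ separately, then (Δx)² = ⟨x²⟩ − ⟨x⟩².
φ is even, so ∫ over [−a, a] = 2∫₀ᵃ with φ = 1 − x/a there: ∫₀ᵃ (1 − x/a)² dx = a/3, ∫₀ᵃ x²(1 − x/a)² dx = a³/30, ∫₀ᵃ x⁴(1 − x/a)² dx = a⁵/105.
Normalization: ∫|φ|² dx = 1.6800.
⟨x⟩ = 0.0000 and ⟨x²⟩ = 0.63504.
(Δx)² = 0.63504 − (0.0000)² = 0.63504.

0.6350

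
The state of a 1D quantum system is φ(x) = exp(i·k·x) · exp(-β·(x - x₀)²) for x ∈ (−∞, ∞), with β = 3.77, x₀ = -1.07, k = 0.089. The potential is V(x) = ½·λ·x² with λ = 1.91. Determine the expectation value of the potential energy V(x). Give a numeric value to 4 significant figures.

⟨V⟩ = ∫ V(x)·|φ|² dx / ∫|φ|² dx.
Gaussian moments (u = x − x₀): ∫u^(2j)·e^(−2βu²) du = (2j−1)!!/(4β)^j · √(π/(2β)), odd powers integrate to 0; here √(π/(2β)) = 0.64549.
State is unnormalized: ∫|φ|² dx = 0.64549, and ∫φ*·V(x)·φ dx = 0.74664, so ⟨V⟩ = 0.74664 / 0.64549.
⟨V⟩ = 1.1567.

1.157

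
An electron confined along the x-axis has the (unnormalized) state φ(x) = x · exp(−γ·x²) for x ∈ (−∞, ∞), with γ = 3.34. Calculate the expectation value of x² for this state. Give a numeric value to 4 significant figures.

0.2246

⟨x²⟩ = ∫ x²·|φ|² dx / ∫|φ|² dx (integrals over the domain).
Expand each integrand as polynomial × e^(−2γx²) and use ∫x^(2j)·e^(−2γx²) dx = (2j−1)!!/(4γ)^j · √(π/(2γ)), odd powers → 0; here √(π/(2γ)) = 0.68578.
State is unnormalized: ∫|φ|² dx = 0.051331, and ∫φ*·x²·φ dx = 0.011526, so ⟨x²⟩ = 0.011526 / 0.051331.
⟨x²⟩ = 0.22455.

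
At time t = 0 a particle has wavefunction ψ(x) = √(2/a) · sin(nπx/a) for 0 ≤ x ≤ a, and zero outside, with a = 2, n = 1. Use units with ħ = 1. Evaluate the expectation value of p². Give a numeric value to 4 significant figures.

p² ψ = −ħ² d²ψ/dx²; ⟨p²⟩ = −ħ² ∫ ψ*·ψ'' dx.
d/dx sin(nπx/a) = (nπ/a)·cos(nπx/a) and d²/dx² sin(nπx/a) = −(nπ/a)²·sin(nπx/a); on 0 ≤ x ≤ a, ∫sin²(nπx/a) dx = a/2 and ∫sin(nπx/a)·cos(nπx/a) dx = 0.
⟨p²⟩ = 2.4674.

2.467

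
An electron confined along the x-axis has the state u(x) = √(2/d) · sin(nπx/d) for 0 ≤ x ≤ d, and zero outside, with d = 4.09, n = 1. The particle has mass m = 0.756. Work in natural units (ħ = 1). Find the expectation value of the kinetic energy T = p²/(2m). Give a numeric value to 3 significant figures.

T = −(ħ²/2m) d²/dx², so ⟨T⟩ = −(ħ²/2m) ∫ u*·u'' dx; with m = 0.756.
d/dx sin(nπx/d) = (nπ/d)·cos(nπx/d) and d²/dx² sin(nπx/d) = −(nπ/d)²·sin(nπx/d); on 0 ≤ x ≤ d, ∫sin²(nπx/d) dx = d/2 and ∫sin(nπx/d)·cos(nπx/d) dx = 0.
⟨T⟩ = 0.39021.

0.390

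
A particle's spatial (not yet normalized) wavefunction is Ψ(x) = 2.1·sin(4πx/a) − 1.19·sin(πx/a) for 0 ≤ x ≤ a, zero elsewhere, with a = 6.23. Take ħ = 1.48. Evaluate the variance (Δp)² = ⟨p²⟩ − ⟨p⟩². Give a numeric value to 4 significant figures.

Compute ⟨p⟩ and ⟨p²⟩ separately; (Δp)² = ⟨p²⟩ − ⟨p⟩².
d²/dx² sin(jπx/a) = −(jπ/a)²·sin(jπx/a); on 0 ≤ x ≤ a, ∫sin²(jπx/a) dx = a/2 and ∫sin(jπx/a)·sin(lπx/a) dx = 0 for j ≠ l, so only diagonal terms survive in ∫|Ψ|² and ∫Ψ·Ψ″; ∫Ψ·Ψ′ dx = [Ψ²/2] between the walls = 0.
Normalization: ∫|Ψ|² dx = 18.148.
⟨p⟩ = 0.0000 and ⟨p²⟩ = 6.8811.
(Δp)² = 6.8811 − (0.0000)² = 6.8811.

6.881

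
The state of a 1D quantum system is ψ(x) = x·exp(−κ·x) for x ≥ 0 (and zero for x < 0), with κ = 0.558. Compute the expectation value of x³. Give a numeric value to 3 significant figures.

43.2

⟨x³⟩ = ∫ x³·|ψ|² dx / ∫|ψ|² dx (integrals over the domain).
Every integrand reduces to terms xʲ·e^(−2κx) on [0, ∞); use ∫₀^∞ xʲ·e^(−2κx) dx = j!/(2κ)^(j+1).
State is unnormalized: ∫|ψ|² dx = 1.4389, and ∫ψ*·x³·ψ dx = 62.115, so ⟨x³⟩ = 62.115 / 1.4389.
⟨x³⟩ = 43.168.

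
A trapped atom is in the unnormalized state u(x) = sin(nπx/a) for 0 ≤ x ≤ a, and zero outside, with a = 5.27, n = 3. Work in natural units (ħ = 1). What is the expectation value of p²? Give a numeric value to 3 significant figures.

p² u = −ħ² d²u/dx²; ⟨p²⟩ = −ħ² ∫ u*·u'' dx / ∫|u|² dx.
d/dx sin(nπx/a) = (nπ/a)·cos(nπx/a) and d²/dx² sin(nπx/a) = −(nπ/a)²·sin(nπx/a); on 0 ≤ x ≤ a, ∫sin²(nπx/a) dx = a/2 and ∫sin(nπx/a)·cos(nπx/a) dx = 0.
State is unnormalized: ∫|u|² dx = 2.6350, and ∫u*·(−ħ² u'') dx = 8.4276, so ⟨p²⟩ = 8.4276 / 2.6350.
⟨p²⟩ = 3.1983.

3.20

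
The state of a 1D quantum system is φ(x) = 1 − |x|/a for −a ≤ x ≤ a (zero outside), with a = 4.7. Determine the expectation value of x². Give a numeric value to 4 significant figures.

⟨x²⟩ = ∫ x²·|φ|² dx / ∫|φ|² dx (integrals over the domain).
φ is even, so ∫ over [−a, a] = 2∫₀ᵃ with φ = 1 − x/a there: ∫₀ᵃ (1 − x/a)² dx = a/3, ∫₀ᵃ x²(1 − x/a)² dx = a³/30, ∫₀ᵃ x⁴(1 − x/a)² dx = a⁵/105.
State is unnormalized: ∫|φ|² dx = 3.1333, and ∫φ*·x²·φ dx = 6.9215, so ⟨x²⟩ = 6.9215 / 3.1333.
⟨x²⟩ = 2.2090.

2.209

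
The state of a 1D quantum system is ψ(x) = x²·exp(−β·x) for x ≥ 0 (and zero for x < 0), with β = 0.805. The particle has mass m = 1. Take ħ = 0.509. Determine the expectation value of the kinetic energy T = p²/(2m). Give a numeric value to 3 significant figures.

0.0280

T = −(ħ²/2m) d²/dx², so ⟨T⟩ = −(ħ²/2m) ∫ ψ*·ψ'' dx / ∫|ψ|² dx; with m = 1.
Differentiate x²·exp(−β·x) with the product rule; every integrand then reduces to terms xʲ·e^(−2βx) on [0, ∞), with ∫₀^∞ xʲ·e^(−2βx) dx = j!/(2β)^(j+1).
State is unnormalized: ∫|ψ|² dx = 2.2186, and ∫ψ*·(−ħ²/2m · ψ'') dx = 0.062081, so ⟨T⟩ = 0.062081 / 2.2186.
⟨T⟩ = 0.027982.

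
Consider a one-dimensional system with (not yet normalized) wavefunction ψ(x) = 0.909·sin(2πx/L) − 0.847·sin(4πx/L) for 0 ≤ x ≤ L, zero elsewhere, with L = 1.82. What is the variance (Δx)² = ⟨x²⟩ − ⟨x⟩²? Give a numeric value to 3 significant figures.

0.0999

Compute ⟨x⟩ and ⟨x²⟩ separately, then (Δx)² = ⟨x²⟩ − ⟨x⟩².
On 0 ≤ x ≤ L (j ≠ l): ∫sin²(jπx/L) dx = L/2, ∫sin(jπx/L)·sin(lπx/L) dx = 0; diagonal moments ∫x·sin²(jπx/L) dx = L²/4, ∫x²·sin²(jπx/L) dx = L³·(1/6 − 1/(4j²π²)); cross terms ∫x·sin(jπx/L)·sin(lπx/L) dx = 0 for j + l even and −4jlL²/(π²(j² − l²)²) for j + l odd, ∫x²·sin(jπx/L)·sin(lπx/L) dx = (−1)^(j+l)·4jlL³/(π²(j² − l²)²); higher powers the same way via product-to-sum and parts.
Normalization: ∫|ψ|² dx = 1.4048.
⟨x⟩ = 0.91000 and ⟨x²⟩ = 0.92801.
(Δx)² = 0.92801 − (0.91000)² = 0.099912.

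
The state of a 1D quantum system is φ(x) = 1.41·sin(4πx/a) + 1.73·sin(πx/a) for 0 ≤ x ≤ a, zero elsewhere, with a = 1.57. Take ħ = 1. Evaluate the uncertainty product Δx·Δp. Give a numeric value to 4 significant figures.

Δx = √(⟨x²⟩−⟨x⟩²), Δp = √(⟨p²⟩−⟨p⟩²).
On 0 ≤ x ≤ a (j ≠ l): ∫sin²(jπx/a) dx = a/2, ∫sin(jπx/a)·sin(lπx/a) dx = 0; diagonal moments ∫x·sin²(jπx/a) dx = a²/4, ∫x²·sin²(jπx/a) dx = a³·(1/6 − 1/(4j²π²)); cross terms ∫x·sin(jπx/a)·sin(lπx/a) dx = 0 for j + l even and −4jla²/(π²(j² − l²)²) for j + l odd, ∫x²·sin(jπx/a)·sin(lπx/a) dx = (−1)^(j+l)·4jla³/(π²(j² − l²)²); higher powers the same way via product-to-sum and parts. d²/dx² sin(jπx/a) = −(jπ/a)²·sin(jπx/a); on 0 ≤ x ≤ a, ∫sin²(jπx/a) dx = a/2 and ∫sin(jπx/a)·sin(lπx/a) dx = 0 for j ≠ l, so only diagonal terms survive in ∫|φ|² and ∫φ·φ″; ∫φ·φ′ dx = [φ²/2] between the walls = 0.
Normalization: ∫|φ|² dx = 3.9101.
⟨x⟩ = 0.76284, ⟨x²⟩ = 0.70870 ⇒ Δx = 0.35605.
⟨p⟩ = 0.0000, ⟨p²⟩ = 27.977 ⇒ Δp = 5.2893.
Δx·Δp = 1.8832.

1.883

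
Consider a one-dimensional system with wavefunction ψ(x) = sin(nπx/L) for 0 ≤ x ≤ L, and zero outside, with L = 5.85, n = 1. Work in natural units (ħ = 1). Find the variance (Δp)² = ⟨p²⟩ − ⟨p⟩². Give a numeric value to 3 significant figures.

0.288

Compute ⟨p⟩ and ⟨p²⟩ separately; (Δp)² = ⟨p²⟩ − ⟨p⟩².
d/dx sin(nπx/L) = (nπ/L)·cos(nπx/L) and d²/dx² sin(nπx/L) = −(nπ/L)²·sin(nπx/L); on 0 ≤ x ≤ L, ∫sin²(nπx/L) dx = L/2 and ∫sin(nπx/L)·cos(nπx/L) dx = 0.
Normalization: ∫|ψ|² dx = 2.9250.
⟨p⟩ = 0.0000 and ⟨p²⟩ = 0.28840.
(Δp)² = 0.28840 − (0.0000)² = 0.28840.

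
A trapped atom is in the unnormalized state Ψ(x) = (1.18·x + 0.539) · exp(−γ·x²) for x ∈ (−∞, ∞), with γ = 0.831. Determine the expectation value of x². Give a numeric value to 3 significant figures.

0.656

⟨x²⟩ = ∫ x²·|Ψ|² dx / ∫|Ψ|² dx (integrals over the domain).
Expand each integrand as polynomial × e^(−2γx²) and use ∫x^(2j)·e^(−2γx²) dx = (2j−1)!!/(4γ)^j · √(π/(2γ)), odd powers → 0; here √(π/(2γ)) = 1.3749.
State is unnormalized: ∫|Ψ|² dx = 0.97535, and ∫Ψ*·x²·Ψ dx = 0.63995, so ⟨x²⟩ = 0.63995 / 0.97535.
⟨x²⟩ = 0.65612.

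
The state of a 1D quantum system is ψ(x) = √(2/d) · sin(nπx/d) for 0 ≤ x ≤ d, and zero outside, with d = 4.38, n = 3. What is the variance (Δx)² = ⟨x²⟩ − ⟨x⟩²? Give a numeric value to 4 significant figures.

Compute ⟨x⟩ and ⟨x²⟩ separately, then (Δx)² = ⟨x²⟩ − ⟨x⟩².
With sin²θ = (1 − cos2θ)/2 on 0 ≤ x ≤ d: ∫sin²(nπx/d) dx = d/2, ∫x·sin²(nπx/d) dx = d²/4, ∫x²·sin²(nπx/d) dx = d³·(1/6 − 1/(4n²π²)); higher powers xᵏ the same way, integrating xᵏ·cos(2nπx/d) by parts.
⟨x⟩ = 2.1900 and ⟨x²⟩ = 6.2868.
(Δx)² = 6.2868 − (2.1900)² = 1.4907.

1.491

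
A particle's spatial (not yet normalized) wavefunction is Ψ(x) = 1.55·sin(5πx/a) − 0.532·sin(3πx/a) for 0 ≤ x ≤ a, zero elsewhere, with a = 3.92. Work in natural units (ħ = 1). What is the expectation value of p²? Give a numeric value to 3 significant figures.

p² Ψ = −ħ² d²Ψ/dx²; ⟨p²⟩ = −ħ² ∫ Ψ*·Ψ'' dx / ∫|Ψ|² dx.
d²/dx² sin(jπx/a) = −(jπ/a)²·sin(jπx/a); on 0 ≤ x ≤ a, ∫sin²(jπx/a) dx = a/2 and ∫sin(jπx/a)·sin(lπx/a) dx = 0 for j ≠ l, so only diagonal terms survive in ∫|Ψ|² and ∫Ψ·Ψ″; ∫Ψ·Ψ′ dx = [Ψ²/2] between the walls = 0.
State is unnormalized: ∫|Ψ|² dx = 5.2636, and ∫Ψ*·(−ħ² Ψ'') dx = 78.818, so ⟨p²⟩ = 78.818 / 5.2636.
⟨p²⟩ = 14.974.

15.0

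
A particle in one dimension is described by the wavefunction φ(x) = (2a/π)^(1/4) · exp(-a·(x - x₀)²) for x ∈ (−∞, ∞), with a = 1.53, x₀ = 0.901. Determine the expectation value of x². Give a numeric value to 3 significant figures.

⟨x²⟩ = ∫ x²·|φ|² dx (integrals over the domain).
Gaussian moments (u = x − x₀): ∫u^(2j)·e^(−2au²) du = (2j−1)!!/(4a)^j · √(π/(2a)), odd powers integrate to 0; here √(π/(2a)) = 1.0132.
⟨x²⟩ = 0.97520.

0.975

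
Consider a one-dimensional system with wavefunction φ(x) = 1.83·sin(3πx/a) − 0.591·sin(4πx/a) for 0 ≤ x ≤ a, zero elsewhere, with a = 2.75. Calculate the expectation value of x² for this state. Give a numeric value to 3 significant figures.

3.36

⟨x²⟩ = ∫ x²·|φ|² dx / ∫|φ|² dx (integrals over the domain).
On 0 ≤ x ≤ a (j ≠ l): ∫sin²(jπx/a) dx = a/2, ∫sin(jπx/a)·sin(lπx/a) dx = 0; diagonal moments ∫x·sin²(jπx/a) dx = a²/4, ∫x²·sin²(jπx/a) dx = a³·(1/6 − 1/(4j²π²)); cross terms ∫x·sin(jπx/a)·sin(lπx/a) dx = 0 for j + l even and −4jla²/(π²(j² − l²)²) for j + l odd, ∫x²·sin(jπx/a)·sin(lπx/a) dx = (−1)^(j+l)·4jla³/(π²(j² − l²)²); higher powers the same way via product-to-sum and parts.
State is unnormalized: ∫|φ|² dx = 5.0850, and ∫φ*·x²·φ dx = 17.076, so ⟨x²⟩ = 17.076 / 5.0850.
⟨x²⟩ = 3.3581.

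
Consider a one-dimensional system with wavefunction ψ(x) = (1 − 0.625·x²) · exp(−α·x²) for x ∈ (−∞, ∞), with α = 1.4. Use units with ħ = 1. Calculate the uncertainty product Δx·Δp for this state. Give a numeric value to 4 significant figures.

0.5056

Δx = √(⟨x²⟩−⟨x⟩²), Δp = √(⟨p²⟩−⟨p⟩²).
Expand each integrand as polynomial × e^(−2αx²) and use ∫x^(2j)·e^(−2αx²) dx = (2j−1)!!/(4α)^j · √(π/(2α)), odd powers → 0; here √(π/(2α)) = 1.0592. Differentiate with the product rule, d/dx e^(−αx²) = −2αx·e^(−αx²).
Normalization: ∫|ψ|² dx = 0.86239.
⟨x⟩ = 0.0000, ⟨x²⟩ = 0.11344 ⇒ Δx = 0.33681.
⟨p⟩ = 0.0000, ⟨p²⟩ = 2.2533 ⇒ Δp = 1.5011.
Δx·Δp = 0.50559.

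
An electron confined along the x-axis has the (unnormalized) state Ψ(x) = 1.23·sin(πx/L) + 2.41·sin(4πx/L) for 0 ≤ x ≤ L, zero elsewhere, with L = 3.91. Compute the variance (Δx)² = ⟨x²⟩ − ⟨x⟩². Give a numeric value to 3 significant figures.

1.07

Compute ⟨x⟩ and ⟨x²⟩ separately, then (Δx)² = ⟨x²⟩ − ⟨x⟩².
On 0 ≤ x ≤ L (j ≠ l): ∫sin²(jπx/L) dx = L/2, ∫sin(jπx/L)·sin(lπx/L) dx = 0; diagonal moments ∫x·sin²(jπx/L) dx = L²/4, ∫x²·sin²(jπx/L) dx = L³·(1/6 − 1/(4j²π²)); cross terms ∫x·sin(jπx/L)·sin(lπx/L) dx = 0 for j + l even and −4jlL²/(π²(j² − l²)²) for j + l odd, ∫x²·sin(jπx/L)·sin(lπx/L) dx = (−1)^(j+l)·4jlL³/(π²(j² − l²)²); higher powers the same way via product-to-sum and parts.
Normalization: ∫|Ψ|² dx = 14.313.
⟨x⟩ = 1.9094 and ⟨x²⟩ = 4.7192.
(Δx)² = 4.7192 − (1.9094)² = 1.0735.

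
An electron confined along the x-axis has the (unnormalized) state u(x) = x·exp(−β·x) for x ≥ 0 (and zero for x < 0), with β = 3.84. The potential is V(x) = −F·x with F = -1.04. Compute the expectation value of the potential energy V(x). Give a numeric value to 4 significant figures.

⟨V⟩ = ∫ V(x)·|u|² dx / ∫|u|² dx.
Every integrand reduces to terms xʲ·e^(−2βx) on [0, ∞); use ∫₀^∞ xʲ·e^(−2βx) dx = j!/(2β)^(j+1).
State is unnormalized: ∫|u|² dx = 0.0044152, and ∫u*·V(x)·u dx = 0.0017937, so ⟨V⟩ = 0.0017937 / 0.0044152.
⟨V⟩ = 0.40625.

0.4063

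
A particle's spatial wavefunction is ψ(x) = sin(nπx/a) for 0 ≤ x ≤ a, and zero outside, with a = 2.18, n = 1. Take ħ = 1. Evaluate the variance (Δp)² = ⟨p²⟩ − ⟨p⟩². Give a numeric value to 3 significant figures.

Compute ⟨p⟩ and ⟨p²⟩ separately; (Δp)² = ⟨p²⟩ − ⟨p⟩².
d/dx sin(nπx/a) = (nπ/a)·cos(nπx/a) and d²/dx² sin(nπx/a) = −(nπ/a)²·sin(nπx/a); on 0 ≤ x ≤ a, ∫sin²(nπx/a) dx = a/2 and ∫sin(nπx/a)·cos(nπx/a) dx = 0.
Normalization: ∫|ψ|² dx = 1.0900.
⟨p⟩ = 0.0000 and ⟨p²⟩ = 2.0768.
(Δp)² = 2.0768 − (0.0000)² = 2.0768.

2.08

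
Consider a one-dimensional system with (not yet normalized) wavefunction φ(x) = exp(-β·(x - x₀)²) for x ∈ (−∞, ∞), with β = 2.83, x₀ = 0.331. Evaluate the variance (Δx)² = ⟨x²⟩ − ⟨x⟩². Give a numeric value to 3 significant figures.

0.0883

Compute ⟨x⟩ and ⟨x²⟩ separately, then (Δx)² = ⟨x²⟩ − ⟨x⟩².
Gaussian moments (u = x − x₀): ∫u^(2j)·e^(−2βu²) du = (2j−1)!!/(4β)^j · √(π/(2β)), odd powers integrate to 0; here √(π/(2β)) = 0.74502.
Normalization: ∫|φ|² dx = 0.74502.
⟨x⟩ = 0.33100 and ⟨x²⟩ = 0.19790.
(Δx)² = 0.19790 − (0.33100)² = 0.088339.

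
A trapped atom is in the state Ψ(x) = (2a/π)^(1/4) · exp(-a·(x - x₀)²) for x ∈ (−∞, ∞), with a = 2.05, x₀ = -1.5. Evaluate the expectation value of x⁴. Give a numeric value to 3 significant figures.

⟨x⁴⟩ = ∫ x⁴·|Ψ|² dx (integrals over the domain).
Gaussian moments (u = x − x₀): ∫u^(2j)·e^(−2au²) du = (2j−1)!!/(4a)^j · √(π/(2a)), odd powers integrate to 0; here √(π/(2a)) = 0.87535.
⟨x⁴⟩ = 6.7535.

6.75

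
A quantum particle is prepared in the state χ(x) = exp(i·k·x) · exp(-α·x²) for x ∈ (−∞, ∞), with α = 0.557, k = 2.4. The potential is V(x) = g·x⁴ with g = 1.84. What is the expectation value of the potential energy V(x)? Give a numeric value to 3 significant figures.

1.11

⟨V⟩ = ∫ V(x)·|χ|² dx / ∫|χ|² dx.
Gaussian moments: ∫x^(2j)·e^(−2αx²) dx = (2j−1)!!/(4α)^j · √(π/(2α)), odd powers integrate to 0; here √(π/(2α)) = 1.6793.
State is unnormalized: ∫|χ|² dx = 1.6793, and ∫χ*·V(x)·χ dx = 1.8674, so ⟨V⟩ = 1.8674 / 1.6793.
⟨V⟩ = 1.1120.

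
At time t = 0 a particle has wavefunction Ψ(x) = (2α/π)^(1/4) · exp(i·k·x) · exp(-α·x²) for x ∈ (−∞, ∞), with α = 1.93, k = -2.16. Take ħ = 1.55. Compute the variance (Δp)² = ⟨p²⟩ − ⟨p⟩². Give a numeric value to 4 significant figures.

4.637

Compute ⟨p⟩ and ⟨p²⟩ separately; (Δp)² = ⟨p²⟩ − ⟨p⟩².
Gaussian moments: ∫x^(2j)·e^(−2αx²) dx = (2j−1)!!/(4α)^j · √(π/(2α)), odd powers integrate to 0; here √(π/(2α)) = 0.90216. Derivatives: Ψ′ = (ik − 2αx)·Ψ, Ψ″ = ((ik − 2αx)² − 2α)·Ψ; the odd-in-x pieces drop out.
⟨p⟩ = -3.3480 and ⟨p²⟩ = 15.846.
(Δp)² = 15.846 − (-3.3480)² = 4.6368.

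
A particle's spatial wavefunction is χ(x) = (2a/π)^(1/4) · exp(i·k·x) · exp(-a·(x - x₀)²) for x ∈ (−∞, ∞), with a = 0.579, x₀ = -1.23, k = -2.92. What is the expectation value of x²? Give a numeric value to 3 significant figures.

1.94

⟨x²⟩ = ∫ x²·|χ|² dx (integrals over the domain).
Gaussian moments (u = x − x₀): ∫u^(2j)·e^(−2au²) du = (2j−1)!!/(4a)^j · √(π/(2a)), odd powers integrate to 0; here √(π/(2a)) = 1.6471.
⟨x²⟩ = 1.9447.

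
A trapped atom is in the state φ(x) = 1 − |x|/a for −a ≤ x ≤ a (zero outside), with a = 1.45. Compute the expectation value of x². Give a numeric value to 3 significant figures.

⟨x²⟩ = ∫ x²·|φ|² dx / ∫|φ|² dx (integrals over the domain).
φ is even, so ∫ over [−a, a] = 2∫₀ᵃ with φ = 1 − x/a there: ∫₀ᵃ (1 − x/a)² dx = a/3, ∫₀ᵃ x²(1 − x/a)² dx = a³/30, ∫₀ᵃ x⁴(1 − x/a)² dx = a⁵/105.
State is unnormalized: ∫|φ|² dx = 0.96667, and ∫φ*·x²·φ dx = 0.20324, so ⟨x²⟩ = 0.20324 / 0.96667.
⟨x²⟩ = 0.21025.

0.210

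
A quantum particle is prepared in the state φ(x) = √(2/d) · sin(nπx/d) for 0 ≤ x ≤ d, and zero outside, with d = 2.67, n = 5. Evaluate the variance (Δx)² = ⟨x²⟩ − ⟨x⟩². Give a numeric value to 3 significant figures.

Compute ⟨x⟩ and ⟨x²⟩ separately, then (Δx)² = ⟨x²⟩ − ⟨x⟩².
With sin²θ = (1 − cos2θ)/2 on 0 ≤ x ≤ d: ∫sin²(nπx/d) dx = d/2, ∫x·sin²(nπx/d) dx = d²/4, ∫x²·sin²(nπx/d) dx = d³·(1/6 − 1/(4n²π²)); higher powers xᵏ the same way, integrating xᵏ·cos(2nπx/d) by parts.
⟨x⟩ = 1.3350 and ⟨x²⟩ = 2.3619.
(Δx)² = 2.3619 − (1.3350)² = 0.57963.

0.580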